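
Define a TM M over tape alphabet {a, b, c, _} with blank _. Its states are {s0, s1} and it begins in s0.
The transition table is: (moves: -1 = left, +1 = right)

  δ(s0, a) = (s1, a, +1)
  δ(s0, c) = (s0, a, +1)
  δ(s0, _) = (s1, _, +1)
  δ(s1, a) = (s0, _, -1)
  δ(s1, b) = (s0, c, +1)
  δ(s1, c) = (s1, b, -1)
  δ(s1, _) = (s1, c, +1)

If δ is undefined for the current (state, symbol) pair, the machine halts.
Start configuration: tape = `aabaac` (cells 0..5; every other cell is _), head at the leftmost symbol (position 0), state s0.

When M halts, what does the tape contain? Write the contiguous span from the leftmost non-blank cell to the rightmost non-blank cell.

aca_cb

state=s0 head=0 tape=[a]abaac   (s0,a)→(s1,a,+1)
state=s1 head=1 tape=a[a]baac   (s1,a)→(s0,_,-1)
state=s0 head=0 tape=[a]_baac   (s0,a)→(s1,a,+1)
state=s1 head=1 tape=a[_]baac   (s1,_)→(s1,c,+1)
state=s1 head=2 tape=ac[b]aac   (s1,b)→(s0,c,+1)
state=s0 head=3 tape=acc[a]ac   (s0,a)→(s1,a,+1)
state=s1 head=4 tape=acca[a]c   (s1,a)→(s0,_,-1)
state=s0 head=3 tape=acc[a]_c   (s0,a)→(s1,a,+1)
state=s1 head=4 tape=acca[_]c   (s1,_)→(s1,c,+1)
state=s1 head=5 tape=accac[c]   (s1,c)→(s1,b,-1)
state=s1 head=4 tape=acca[c]b   (s1,c)→(s1,b,-1)
state=s1 head=3 tape=acc[a]bb   (s1,a)→(s0,_,-1)
state=s0 head=2 tape=ac[c]_bb   (s0,c)→(s0,a,+1)
state=s0 head=3 tape=aca[_]bb   (s0,_)→(s1,_,+1)
state=s1 head=4 tape=aca_[b]b   (s1,b)→(s0,c,+1)
state=s0 head=5 tape=aca_c[b]
The non-blank tape span at halt is aca_cb.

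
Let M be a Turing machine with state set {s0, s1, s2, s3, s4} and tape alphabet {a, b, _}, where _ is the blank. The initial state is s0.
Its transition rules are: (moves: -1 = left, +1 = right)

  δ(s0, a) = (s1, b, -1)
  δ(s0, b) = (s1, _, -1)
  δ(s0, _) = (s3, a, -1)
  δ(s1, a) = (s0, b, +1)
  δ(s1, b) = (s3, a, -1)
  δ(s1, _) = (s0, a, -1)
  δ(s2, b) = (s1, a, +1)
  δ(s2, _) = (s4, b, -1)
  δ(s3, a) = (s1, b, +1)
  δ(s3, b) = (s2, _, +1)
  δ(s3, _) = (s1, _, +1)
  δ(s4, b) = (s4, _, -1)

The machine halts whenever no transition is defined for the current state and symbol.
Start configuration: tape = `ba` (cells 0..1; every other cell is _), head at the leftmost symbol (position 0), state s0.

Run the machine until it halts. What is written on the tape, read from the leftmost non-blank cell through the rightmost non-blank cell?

a_a

state=s0 head=0 tape=___[b]a   (s0,b)→(s1,_,-1)
state=s1 head=-1 tape=__[_]_a   (s1,_)→(s0,a,-1)
state=s0 head=-2 tape=_[_]a_a   (s0,_)→(s3,a,-1)
state=s3 head=-3 tape=[_]aa_a   (s3,_)→(s1,_,+1)
state=s1 head=-2 tape=_[a]a_a   (s1,a)→(s0,b,+1)
state=s0 head=-1 tape=_b[a]_a   (s0,a)→(s1,b,-1)
state=s1 head=-2 tape=_[b]b_a   (s1,b)→(s3,a,-1)
state=s3 head=-3 tape=[_]ab_a   (s3,_)→(s1,_,+1)
state=s1 head=-2 tape=_[a]b_a   (s1,a)→(s0,b,+1)
state=s0 head=-1 tape=_b[b]_a   (s0,b)→(s1,_,-1)
state=s1 head=-2 tape=_[b]__a   (s1,b)→(s3,a,-1)
state=s3 head=-3 tape=[_]a__a   (s3,_)→(s1,_,+1)
state=s1 head=-2 tape=_[a]__a   (s1,a)→(s0,b,+1)
state=s0 head=-1 tape=_b[_]_a   (s0,_)→(s3,a,-1)
state=s3 head=-2 tape=_[b]a_a   (s3,b)→(s2,_,+1)
state=s2 head=-1 tape=__[a]_a
The non-blank tape span at halt is a_a.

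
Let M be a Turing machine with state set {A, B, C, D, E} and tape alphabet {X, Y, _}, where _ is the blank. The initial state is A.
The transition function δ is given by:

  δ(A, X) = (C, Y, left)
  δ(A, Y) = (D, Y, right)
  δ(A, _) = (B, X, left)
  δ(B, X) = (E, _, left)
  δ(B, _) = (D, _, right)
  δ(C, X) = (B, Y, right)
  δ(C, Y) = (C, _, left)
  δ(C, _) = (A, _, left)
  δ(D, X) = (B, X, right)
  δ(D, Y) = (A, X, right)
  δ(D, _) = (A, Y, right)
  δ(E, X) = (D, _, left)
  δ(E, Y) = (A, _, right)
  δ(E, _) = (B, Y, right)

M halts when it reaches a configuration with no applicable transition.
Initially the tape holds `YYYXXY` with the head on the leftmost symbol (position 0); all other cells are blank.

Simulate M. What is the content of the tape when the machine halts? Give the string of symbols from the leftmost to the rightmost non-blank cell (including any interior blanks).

state=A head=0 tape=_[Y]YYXXY____   (A,Y)→(D,Y,right)
state=D head=1 tape=_Y[Y]YXXY____   (D,Y)→(A,X,right)
state=A head=2 tape=_YX[Y]XXY____   (A,Y)→(D,Y,right)
state=D head=3 tape=_YXY[X]XY____   (D,X)→(B,X,right)
state=B head=4 tape=_YXYX[X]Y____   (B,X)→(E,_,left)
state=E head=3 tape=_YXY[X]_Y____   (E,X)→(D,_,left)
state=D head=2 tape=_YX[Y]__Y____   (D,Y)→(A,X,right)
state=A head=3 tape=_YXX[_]_Y____   (A,_)→(B,X,left)
state=B head=2 tape=_YX[X]X_Y____   (B,X)→(E,_,left)
state=E head=1 tape=_Y[X]_X_Y____   (E,X)→(D,_,left)
state=D head=0 tape=_[Y]__X_Y____   (D,Y)→(A,X,right)
state=A head=1 tape=_X[_]_X_Y____   (A,_)→(B,X,left)
state=B head=0 tape=_[X]X_X_Y____   (B,X)→(E,_,left)
state=E head=-1 tape=[_]_X_X_Y____   (E,_)→(B,Y,right)
state=B head=0 tape=Y[_]X_X_Y____   (B,_)→(D,_,right)
state=D head=1 tape=Y_[X]_X_Y____   (D,X)→(B,X,right)
state=B head=2 tape=Y_X[_]X_Y____   (B,_)→(D,_,right)
state=D head=3 tape=Y_X_[X]_Y____   (D,X)→(B,X,right)
state=B head=4 tape=Y_X_X[_]Y____   (B,_)→(D,_,right)
state=D head=5 tape=Y_X_X_[Y]____   (D,Y)→(A,X,right)
state=A head=6 tape=Y_X_X_X[_]___   (A,_)→(B,X,left)
state=B head=5 tape=Y_X_X_[X]X___   (B,X)→(E,_,left)
state=E head=4 tape=Y_X_X[_]_X___   (E,_)→(B,Y,right)
state=B head=5 tape=Y_X_XY[_]X___   (B,_)→(D,_,right)
state=D head=6 tape=Y_X_XY_[X]___   (D,X)→(B,X,right)
state=B head=7 tape=Y_X_XY_X[_]__   (B,_)→(D,_,right)
state=D head=8 tape=Y_X_XY_X_[_]_   (D,_)→(A,Y,right)
state=A head=9 tape=Y_X_XY_X_Y[_]   (A,_)→(B,X,left)
state=B head=8 tape=Y_X_XY_X_[Y]X
The non-blank tape span at halt is Y_X_XY_X_YX.

Y_X_XY_X_YX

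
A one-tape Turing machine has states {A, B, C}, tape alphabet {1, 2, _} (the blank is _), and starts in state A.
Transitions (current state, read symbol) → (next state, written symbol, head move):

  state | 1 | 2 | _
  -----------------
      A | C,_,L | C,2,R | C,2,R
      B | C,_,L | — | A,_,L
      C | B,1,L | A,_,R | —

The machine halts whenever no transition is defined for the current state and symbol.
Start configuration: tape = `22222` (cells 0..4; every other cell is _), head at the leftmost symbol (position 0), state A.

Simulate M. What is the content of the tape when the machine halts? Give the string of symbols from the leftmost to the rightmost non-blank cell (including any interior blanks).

2_2_2

state=A head=0 tape=[2]2222_   (A,2)→(C,2,R)
state=C head=1 tape=2[2]222_   (C,2)→(A,_,R)
state=A head=2 tape=2_[2]22_   (A,2)→(C,2,R)
state=C head=3 tape=2_2[2]2_   (C,2)→(A,_,R)
state=A head=4 tape=2_2_[2]_   (A,2)→(C,2,R)
state=C head=5 tape=2_2_2[_]
The non-blank tape span at halt is 2_2_2.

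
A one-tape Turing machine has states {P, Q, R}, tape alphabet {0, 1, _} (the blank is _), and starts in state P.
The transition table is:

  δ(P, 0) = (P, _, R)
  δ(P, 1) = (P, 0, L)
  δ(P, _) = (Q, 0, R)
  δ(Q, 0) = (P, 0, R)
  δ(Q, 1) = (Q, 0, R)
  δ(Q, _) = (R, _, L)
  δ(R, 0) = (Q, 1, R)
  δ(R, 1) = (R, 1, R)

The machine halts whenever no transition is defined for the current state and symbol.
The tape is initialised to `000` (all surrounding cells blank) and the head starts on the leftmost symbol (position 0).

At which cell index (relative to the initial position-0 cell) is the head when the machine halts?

4

P | [0]00__   read 0 → write _, move R, go to P
P | _[0]0__   read 0 → write _, move R, go to P
P | __[0]__   read 0 → write _, move R, go to P
P | ___[_]_   read _ → write 0, move R, go to Q
Q | ___0[_]   read _ → write _, move L, go to R
R | ___[0]_   read 0 → write 1, move R, go to Q
Q | ___1[_]   read _ → write _, move L, go to R
R | ___[1]_   read 1 → write 1, move R, go to R
R | ___1[_]
At halt the head is at cell 4.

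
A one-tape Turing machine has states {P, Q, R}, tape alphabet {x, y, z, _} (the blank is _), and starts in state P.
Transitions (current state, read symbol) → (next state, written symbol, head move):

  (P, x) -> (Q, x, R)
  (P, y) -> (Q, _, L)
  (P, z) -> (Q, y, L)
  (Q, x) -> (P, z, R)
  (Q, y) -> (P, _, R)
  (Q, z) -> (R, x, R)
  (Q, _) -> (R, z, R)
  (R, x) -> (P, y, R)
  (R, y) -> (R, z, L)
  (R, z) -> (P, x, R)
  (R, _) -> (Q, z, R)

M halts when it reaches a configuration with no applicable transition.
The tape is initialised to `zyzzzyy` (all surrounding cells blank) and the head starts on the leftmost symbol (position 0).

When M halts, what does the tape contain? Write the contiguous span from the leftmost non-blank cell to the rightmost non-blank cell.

P | _[z]yzzzyy   read z → write y, move L, go to Q
Q | [_]yyzzzyy   read _ → write z, move R, go to R
R | z[y]yzzzyy   read y → write z, move L, go to R
R | [z]zyzzzyy   read z → write x, move R, go to P
P | x[z]yzzzyy   read z → write y, move L, go to Q
Q | [x]yyzzzyy   read x → write z, move R, go to P
P | z[y]yzzzyy   read y → write _, move L, go to Q
Q | [z]_yzzzyy   read z → write x, move R, go to R
R | x[_]yzzzyy   read _ → write z, move R, go to Q
Q | xz[y]zzzyy   read y → write _, move R, go to P
P | xz_[z]zzyy   read z → write y, move L, go to Q
Q | xz[_]yzzyy   read _ → write z, move R, go to R
R | xzz[y]zzyy   read y → write z, move L, go to R
R | xz[z]zzzyy   read z → write x, move R, go to P
P | xzx[z]zzyy   read z → write y, move L, go to Q
Q | xz[x]yzzyy   read x → write z, move R, go to P
P | xzz[y]zzyy   read y → write _, move L, go to Q
Q | xz[z]_zzyy   read z → write x, move R, go to R
R | xzx[_]zzyy   read _ → write z, move R, go to Q
Q | xzxz[z]zyy   read z → write x, move R, go to R
R | xzxzx[z]yy   read z → write x, move R, go to P
P | xzxzxx[y]y   read y → write _, move L, go to Q
Q | xzxzx[x]_y   read x → write z, move R, go to P
P | xzxzxz[_]y
The non-blank tape span at halt is xzxzxz_y.

xzxzxz_y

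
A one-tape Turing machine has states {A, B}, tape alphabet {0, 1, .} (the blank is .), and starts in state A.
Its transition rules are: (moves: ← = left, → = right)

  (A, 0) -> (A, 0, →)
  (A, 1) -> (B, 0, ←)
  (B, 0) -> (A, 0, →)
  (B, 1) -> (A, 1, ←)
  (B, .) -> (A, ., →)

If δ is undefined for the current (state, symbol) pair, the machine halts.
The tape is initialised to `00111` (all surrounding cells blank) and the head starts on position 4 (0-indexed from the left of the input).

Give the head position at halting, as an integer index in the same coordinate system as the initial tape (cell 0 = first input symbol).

5

state=A head=4 tape=0011[1].   (A,1)→(B,0,←)
state=B head=3 tape=001[1]0.   (B,1)→(A,1,←)
state=A head=2 tape=00[1]10.   (A,1)→(B,0,←)
state=B head=1 tape=0[0]010.   (B,0)→(A,0,→)
state=A head=2 tape=00[0]10.   (A,0)→(A,0,→)
state=A head=3 tape=000[1]0.   (A,1)→(B,0,←)
state=B head=2 tape=00[0]00.   (B,0)→(A,0,→)
state=A head=3 tape=000[0]0.   (A,0)→(A,0,→)
state=A head=4 tape=0000[0].   (A,0)→(A,0,→)
state=A head=5 tape=00000[.]
At halt the head is at cell 5.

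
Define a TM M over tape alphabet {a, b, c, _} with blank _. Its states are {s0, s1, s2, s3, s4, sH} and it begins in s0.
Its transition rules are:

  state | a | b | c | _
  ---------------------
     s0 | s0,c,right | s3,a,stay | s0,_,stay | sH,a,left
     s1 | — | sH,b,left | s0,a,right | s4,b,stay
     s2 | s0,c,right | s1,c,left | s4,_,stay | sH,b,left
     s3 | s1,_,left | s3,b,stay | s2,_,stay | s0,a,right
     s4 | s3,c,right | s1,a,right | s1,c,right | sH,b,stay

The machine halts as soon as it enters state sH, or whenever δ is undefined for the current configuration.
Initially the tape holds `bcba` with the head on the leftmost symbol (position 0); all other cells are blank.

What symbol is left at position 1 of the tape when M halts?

a

s0 | _[b]cba   read b → write a, move stay, go to s3
s3 | _[a]cba   read a → write _, move left, go to s1
s1 | [_]_cba   read _ → write b, move stay, go to s4
s4 | [b]_cba   read b → write a, move right, go to s1
s1 | a[_]cba   read _ → write b, move stay, go to s4
s4 | a[b]cba   read b → write a, move right, go to s1
s1 | aa[c]ba   read c → write a, move right, go to s0
s0 | aaa[b]a   read b → write a, move stay, go to s3
s3 | aaa[a]a   read a → write _, move left, go to s1
s1 | aa[a]_a
Cell 1 holds a when M halts.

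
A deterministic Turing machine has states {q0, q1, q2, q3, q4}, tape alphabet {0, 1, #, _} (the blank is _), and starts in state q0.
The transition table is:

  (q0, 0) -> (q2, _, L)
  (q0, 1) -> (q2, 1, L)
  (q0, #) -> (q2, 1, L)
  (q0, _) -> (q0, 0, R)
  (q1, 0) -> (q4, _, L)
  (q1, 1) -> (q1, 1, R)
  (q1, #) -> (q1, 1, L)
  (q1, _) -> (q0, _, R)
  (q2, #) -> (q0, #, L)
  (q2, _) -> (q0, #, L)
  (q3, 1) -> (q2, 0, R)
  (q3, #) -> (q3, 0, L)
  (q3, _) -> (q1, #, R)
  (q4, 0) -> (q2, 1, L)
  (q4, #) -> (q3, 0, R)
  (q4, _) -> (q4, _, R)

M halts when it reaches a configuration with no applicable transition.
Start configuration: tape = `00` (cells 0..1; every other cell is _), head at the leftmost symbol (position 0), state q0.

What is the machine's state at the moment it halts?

q2

state=q0 head=0 tape=__[0]0   (q0,0)→(q2,_,L)
state=q2 head=-1 tape=_[_]_0   (q2,_)→(q0,#,L)
state=q0 head=-2 tape=[_]#_0   (q0,_)→(q0,0,R)
state=q0 head=-1 tape=0[#]_0   (q0,#)→(q2,1,L)
state=q2 head=-2 tape=[0]1_0
No transition is defined for (q2, 0); M halts in state q2.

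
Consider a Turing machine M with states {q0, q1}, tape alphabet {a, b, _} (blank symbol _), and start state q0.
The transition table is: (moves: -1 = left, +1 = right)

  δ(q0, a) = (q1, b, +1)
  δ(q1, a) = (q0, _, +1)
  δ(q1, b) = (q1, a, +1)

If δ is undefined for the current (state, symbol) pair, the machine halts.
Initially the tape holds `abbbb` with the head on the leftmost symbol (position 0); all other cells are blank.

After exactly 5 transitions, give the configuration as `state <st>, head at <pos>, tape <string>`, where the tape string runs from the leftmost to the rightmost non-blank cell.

state=q0 head=0 tape=[a]bbbb_   (q0,a)→(q1,b,+1)
state=q1 head=1 tape=b[b]bbb_   (q1,b)→(q1,a,+1)
state=q1 head=2 tape=ba[b]bb_   (q1,b)→(q1,a,+1)
state=q1 head=3 tape=baa[b]b_   (q1,b)→(q1,a,+1)
state=q1 head=4 tape=baaa[b]_   (q1,b)→(q1,a,+1)
state=q1 head=5 tape=baaaa[_]
After 5 steps: state q1, head at 5, tape baaaa.

state q1, head at 5, tape baaaa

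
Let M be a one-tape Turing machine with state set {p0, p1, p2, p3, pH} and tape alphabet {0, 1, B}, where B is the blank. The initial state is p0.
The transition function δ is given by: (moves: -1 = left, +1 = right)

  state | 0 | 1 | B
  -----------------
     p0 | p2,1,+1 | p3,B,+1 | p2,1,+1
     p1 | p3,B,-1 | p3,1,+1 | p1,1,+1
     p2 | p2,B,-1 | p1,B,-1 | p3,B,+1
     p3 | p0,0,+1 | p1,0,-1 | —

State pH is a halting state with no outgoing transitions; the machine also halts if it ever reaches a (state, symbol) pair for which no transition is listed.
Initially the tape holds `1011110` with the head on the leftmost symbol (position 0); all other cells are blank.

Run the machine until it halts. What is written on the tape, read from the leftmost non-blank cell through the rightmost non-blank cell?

0B110

p0 | [1]011110   read 1 → write B, move +1, go to p3
p3 | B[0]11110   read 0 → write 0, move +1, go to p0
p0 | B0[1]1110   read 1 → write B, move +1, go to p3
p3 | B0B[1]110   read 1 → write 0, move -1, go to p1
p1 | B0[B]0110   read B → write 1, move +1, go to p1
p1 | B01[0]110   read 0 → write B, move -1, go to p3
p3 | B0[1]B110   read 1 → write 0, move -1, go to p1
p1 | B[0]0B110   read 0 → write B, move -1, go to p3
p3 | [B]B0B110
The non-blank tape span at halt is 0B110.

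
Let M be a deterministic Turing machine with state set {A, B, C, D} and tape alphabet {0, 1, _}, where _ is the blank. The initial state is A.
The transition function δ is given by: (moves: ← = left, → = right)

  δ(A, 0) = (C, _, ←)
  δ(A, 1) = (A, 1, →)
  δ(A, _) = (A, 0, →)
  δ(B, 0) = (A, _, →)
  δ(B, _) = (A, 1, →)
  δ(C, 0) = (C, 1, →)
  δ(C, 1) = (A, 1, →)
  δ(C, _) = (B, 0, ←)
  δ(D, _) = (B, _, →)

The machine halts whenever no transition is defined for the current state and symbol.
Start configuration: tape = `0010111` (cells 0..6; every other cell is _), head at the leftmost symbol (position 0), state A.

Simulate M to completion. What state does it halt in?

state=A head=0 tape=__[0]010111   (A,0)→(C,_,←)
state=C head=-1 tape=_[_]_010111   (C,_)→(B,0,←)
state=B head=-2 tape=[_]0_010111   (B,_)→(A,1,→)
state=A head=-1 tape=1[0]_010111   (A,0)→(C,_,←)
state=C head=-2 tape=[1]__010111   (C,1)→(A,1,→)
state=A head=-1 tape=1[_]_010111   (A,_)→(A,0,→)
state=A head=0 tape=10[_]010111   (A,_)→(A,0,→)
state=A head=1 tape=100[0]10111   (A,0)→(C,_,←)
state=C head=0 tape=10[0]_10111   (C,0)→(C,1,→)
state=C head=1 tape=101[_]10111   (C,_)→(B,0,←)
state=B head=0 tape=10[1]010111
No transition is defined for (B, 1); M halts in state B.

B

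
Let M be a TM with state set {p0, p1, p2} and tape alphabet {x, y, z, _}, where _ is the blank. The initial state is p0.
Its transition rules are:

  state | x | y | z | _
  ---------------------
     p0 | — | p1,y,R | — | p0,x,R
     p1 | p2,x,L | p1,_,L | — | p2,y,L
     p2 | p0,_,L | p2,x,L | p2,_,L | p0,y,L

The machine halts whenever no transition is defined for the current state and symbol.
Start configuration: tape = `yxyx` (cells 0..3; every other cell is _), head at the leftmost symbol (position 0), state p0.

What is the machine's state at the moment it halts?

p0

p0 | ___[y]xyx   read y → write y, move R, go to p1
p1 | ___y[x]yx   read x → write x, move L, go to p2
p2 | ___[y]xyx   read y → write x, move L, go to p2
p2 | __[_]xxyx   read _ → write y, move L, go to p0
p0 | _[_]yxxyx   read _ → write x, move R, go to p0
p0 | _x[y]xxyx   read y → write y, move R, go to p1
p1 | _xy[x]xyx   read x → write x, move L, go to p2
p2 | _x[y]xxyx   read y → write x, move L, go to p2
p2 | _[x]xxxyx   read x → write _, move L, go to p0
p0 | [_]_xxxyx   read _ → write x, move R, go to p0
p0 | x[_]xxxyx   read _ → write x, move R, go to p0
p0 | xx[x]xxyx
No transition is defined for (p0, x); M halts in state p0.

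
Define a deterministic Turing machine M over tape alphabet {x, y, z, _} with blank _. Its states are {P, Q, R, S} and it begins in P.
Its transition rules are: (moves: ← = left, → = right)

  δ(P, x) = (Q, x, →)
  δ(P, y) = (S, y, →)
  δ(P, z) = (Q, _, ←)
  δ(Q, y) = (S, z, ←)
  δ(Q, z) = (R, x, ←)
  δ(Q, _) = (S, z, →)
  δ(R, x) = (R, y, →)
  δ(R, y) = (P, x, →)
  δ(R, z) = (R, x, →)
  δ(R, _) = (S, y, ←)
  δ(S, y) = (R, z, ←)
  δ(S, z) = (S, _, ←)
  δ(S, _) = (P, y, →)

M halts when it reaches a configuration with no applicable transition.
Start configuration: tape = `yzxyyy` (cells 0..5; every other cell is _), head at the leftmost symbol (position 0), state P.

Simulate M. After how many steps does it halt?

10

state=P head=0 tape=__[y]zxyyy   (P,y)→(S,y,→)
state=S head=1 tape=__y[z]xyyy   (S,z)→(S,_,←)
state=S head=0 tape=__[y]_xyyy   (S,y)→(R,z,←)
state=R head=-1 tape=_[_]z_xyyy   (R,_)→(S,y,←)
state=S head=-2 tape=[_]yz_xyyy   (S,_)→(P,y,→)
state=P head=-1 tape=y[y]z_xyyy   (P,y)→(S,y,→)
state=S head=0 tape=yy[z]_xyyy   (S,z)→(S,_,←)
state=S head=-1 tape=y[y]__xyyy   (S,y)→(R,z,←)
state=R head=-2 tape=[y]z__xyyy   (R,y)→(P,x,→)
state=P head=-1 tape=x[z]__xyyy   (P,z)→(Q,_,←)
state=Q head=-2 tape=[x]___xyyy
M halts after 10 transitions.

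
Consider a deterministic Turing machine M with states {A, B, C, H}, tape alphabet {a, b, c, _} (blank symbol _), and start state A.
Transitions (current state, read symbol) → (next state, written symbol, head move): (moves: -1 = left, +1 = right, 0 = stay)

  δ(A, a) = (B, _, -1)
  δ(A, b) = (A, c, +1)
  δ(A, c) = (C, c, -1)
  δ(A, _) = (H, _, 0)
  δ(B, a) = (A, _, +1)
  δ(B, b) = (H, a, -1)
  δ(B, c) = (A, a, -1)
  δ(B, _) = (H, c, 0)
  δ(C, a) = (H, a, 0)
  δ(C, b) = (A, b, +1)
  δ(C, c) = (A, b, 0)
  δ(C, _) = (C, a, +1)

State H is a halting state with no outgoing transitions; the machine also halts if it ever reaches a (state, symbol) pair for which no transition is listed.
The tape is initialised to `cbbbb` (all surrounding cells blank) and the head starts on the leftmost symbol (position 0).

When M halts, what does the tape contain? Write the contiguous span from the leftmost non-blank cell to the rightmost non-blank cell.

accccc

state=A head=0 tape=_[c]bbbb_   (A,c)→(C,c,-1)
state=C head=-1 tape=[_]cbbbb_   (C,_)→(C,a,+1)
state=C head=0 tape=a[c]bbbb_   (C,c)→(A,b,0)
state=A head=0 tape=a[b]bbbb_   (A,b)→(A,c,+1)
state=A head=1 tape=ac[b]bbb_   (A,b)→(A,c,+1)
state=A head=2 tape=acc[b]bb_   (A,b)→(A,c,+1)
state=A head=3 tape=accc[b]b_   (A,b)→(A,c,+1)
state=A head=4 tape=acccc[b]_   (A,b)→(A,c,+1)
state=A head=5 tape=accccc[_]   (A,_)→(H,_,0)
state=H head=5 tape=accccc[_]
The non-blank tape span at halt is accccc.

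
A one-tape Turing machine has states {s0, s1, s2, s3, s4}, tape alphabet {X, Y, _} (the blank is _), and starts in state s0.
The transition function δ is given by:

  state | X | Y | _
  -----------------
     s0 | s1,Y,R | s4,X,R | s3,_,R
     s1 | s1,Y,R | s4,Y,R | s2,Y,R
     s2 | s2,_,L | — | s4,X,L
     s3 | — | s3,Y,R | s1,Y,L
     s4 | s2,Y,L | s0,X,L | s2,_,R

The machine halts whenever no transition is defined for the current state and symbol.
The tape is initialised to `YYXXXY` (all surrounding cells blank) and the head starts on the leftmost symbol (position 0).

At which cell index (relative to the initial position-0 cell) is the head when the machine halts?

state=s0 head=0 tape=[Y]YXXXY__   (s0,Y)→(s4,X,R)
state=s4 head=1 tape=X[Y]XXXY__   (s4,Y)→(s0,X,L)
state=s0 head=0 tape=[X]XXXXY__   (s0,X)→(s1,Y,R)
state=s1 head=1 tape=Y[X]XXXY__   (s1,X)→(s1,Y,R)
state=s1 head=2 tape=YY[X]XXY__   (s1,X)→(s1,Y,R)
state=s1 head=3 tape=YYY[X]XY__   (s1,X)→(s1,Y,R)
state=s1 head=4 tape=YYYY[X]Y__   (s1,X)→(s1,Y,R)
state=s1 head=5 tape=YYYYY[Y]__   (s1,Y)→(s4,Y,R)
state=s4 head=6 tape=YYYYYY[_]_   (s4,_)→(s2,_,R)
state=s2 head=7 tape=YYYYYY_[_]   (s2,_)→(s4,X,L)
state=s4 head=6 tape=YYYYYY[_]X   (s4,_)→(s2,_,R)
state=s2 head=7 tape=YYYYYY_[X]   (s2,X)→(s2,_,L)
state=s2 head=6 tape=YYYYYY[_]_   (s2,_)→(s4,X,L)
state=s4 head=5 tape=YYYYY[Y]X_   (s4,Y)→(s0,X,L)
state=s0 head=4 tape=YYYY[Y]XX_   (s0,Y)→(s4,X,R)
state=s4 head=5 tape=YYYYX[X]X_   (s4,X)→(s2,Y,L)
state=s2 head=4 tape=YYYY[X]YX_   (s2,X)→(s2,_,L)
state=s2 head=3 tape=YYY[Y]_YX_
At halt the head is at cell 3.

3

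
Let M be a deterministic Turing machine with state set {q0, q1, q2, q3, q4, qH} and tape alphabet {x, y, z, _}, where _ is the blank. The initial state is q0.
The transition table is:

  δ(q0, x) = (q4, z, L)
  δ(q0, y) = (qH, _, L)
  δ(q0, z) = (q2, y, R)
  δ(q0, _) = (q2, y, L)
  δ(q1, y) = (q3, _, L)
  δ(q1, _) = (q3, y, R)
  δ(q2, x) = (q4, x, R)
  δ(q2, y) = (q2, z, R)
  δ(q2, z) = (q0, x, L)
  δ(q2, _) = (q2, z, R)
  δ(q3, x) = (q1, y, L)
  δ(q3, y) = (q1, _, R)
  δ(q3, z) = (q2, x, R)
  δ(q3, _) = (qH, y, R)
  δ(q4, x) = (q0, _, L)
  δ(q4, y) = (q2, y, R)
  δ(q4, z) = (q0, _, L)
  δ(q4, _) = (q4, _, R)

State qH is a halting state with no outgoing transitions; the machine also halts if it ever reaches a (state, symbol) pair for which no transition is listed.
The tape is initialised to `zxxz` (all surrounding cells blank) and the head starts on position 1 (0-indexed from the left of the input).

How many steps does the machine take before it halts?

q0 | __z[x]xz   read x → write z, move L, go to q4
q4 | __[z]zxz   read z → write _, move L, go to q0
q0 | _[_]_zxz   read _ → write y, move L, go to q2
q2 | [_]y_zxz   read _ → write z, move R, go to q2
q2 | z[y]_zxz   read y → write z, move R, go to q2
q2 | zz[_]zxz   read _ → write z, move R, go to q2
q2 | zzz[z]xz   read z → write x, move L, go to q0
q0 | zz[z]xxz   read z → write y, move R, go to q2
q2 | zzy[x]xz   read x → write x, move R, go to q4
q4 | zzyx[x]z   read x → write _, move L, go to q0
q0 | zzy[x]_z   read x → write z, move L, go to q4
q4 | zz[y]z_z   read y → write y, move R, go to q2
q2 | zzy[z]_z   read z → write x, move L, go to q0
q0 | zz[y]x_z   read y → write _, move L, go to qH
qH | z[z]_x_z
M halts after 14 transitions.

14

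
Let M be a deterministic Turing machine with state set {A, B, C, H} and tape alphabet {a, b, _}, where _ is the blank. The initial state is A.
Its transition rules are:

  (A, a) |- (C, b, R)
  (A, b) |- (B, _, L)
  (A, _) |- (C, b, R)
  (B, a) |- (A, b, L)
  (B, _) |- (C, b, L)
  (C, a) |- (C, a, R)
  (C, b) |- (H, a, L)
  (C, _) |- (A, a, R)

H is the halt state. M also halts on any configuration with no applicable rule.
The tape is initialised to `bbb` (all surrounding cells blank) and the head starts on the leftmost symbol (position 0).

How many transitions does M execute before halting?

A | ___[b]bb   read b → write _, move L, go to B
B | __[_]_bb   read _ → write b, move L, go to C
C | _[_]b_bb   read _ → write a, move R, go to A
A | _a[b]_bb   read b → write _, move L, go to B
B | _[a]__bb   read a → write b, move L, go to A
A | [_]b__bb   read _ → write b, move R, go to C
C | b[b]__bb   read b → write a, move L, go to H
H | [b]a__bb
M halts after 7 transitions.

7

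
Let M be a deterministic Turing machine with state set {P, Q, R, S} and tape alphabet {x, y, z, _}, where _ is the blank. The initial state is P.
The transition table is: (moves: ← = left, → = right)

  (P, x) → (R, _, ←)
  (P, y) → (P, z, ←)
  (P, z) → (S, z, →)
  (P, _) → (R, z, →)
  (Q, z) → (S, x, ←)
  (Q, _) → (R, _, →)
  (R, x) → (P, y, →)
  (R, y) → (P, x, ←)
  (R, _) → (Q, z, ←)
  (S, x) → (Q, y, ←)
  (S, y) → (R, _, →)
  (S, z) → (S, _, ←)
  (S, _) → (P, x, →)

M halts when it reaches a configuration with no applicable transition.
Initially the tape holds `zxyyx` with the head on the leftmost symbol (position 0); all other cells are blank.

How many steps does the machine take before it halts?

16

state=P head=0 tape=_[z]xyyx   (P,z)→(S,z,→)
state=S head=1 tape=_z[x]yyx   (S,x)→(Q,y,←)
state=Q head=0 tape=_[z]yyyx   (Q,z)→(S,x,←)
state=S head=-1 tape=[_]xyyyx   (S,_)→(P,x,→)
state=P head=0 tape=x[x]yyyx   (P,x)→(R,_,←)
state=R head=-1 tape=[x]_yyyx   (R,x)→(P,y,→)
state=P head=0 tape=y[_]yyyx   (P,_)→(R,z,→)
state=R head=1 tape=yz[y]yyx   (R,y)→(P,x,←)
state=P head=0 tape=y[z]xyyx   (P,z)→(S,z,→)
state=S head=1 tape=yz[x]yyx   (S,x)→(Q,y,←)
state=Q head=0 tape=y[z]yyyx   (Q,z)→(S,x,←)
state=S head=-1 tape=[y]xyyyx   (S,y)→(R,_,→)
state=R head=0 tape=_[x]yyyx   (R,x)→(P,y,→)
state=P head=1 tape=_y[y]yyx   (P,y)→(P,z,←)
state=P head=0 tape=_[y]zyyx   (P,y)→(P,z,←)
state=P head=-1 tape=[_]zzyyx   (P,_)→(R,z,→)
state=R head=0 tape=z[z]zyyx
M halts after 16 transitions.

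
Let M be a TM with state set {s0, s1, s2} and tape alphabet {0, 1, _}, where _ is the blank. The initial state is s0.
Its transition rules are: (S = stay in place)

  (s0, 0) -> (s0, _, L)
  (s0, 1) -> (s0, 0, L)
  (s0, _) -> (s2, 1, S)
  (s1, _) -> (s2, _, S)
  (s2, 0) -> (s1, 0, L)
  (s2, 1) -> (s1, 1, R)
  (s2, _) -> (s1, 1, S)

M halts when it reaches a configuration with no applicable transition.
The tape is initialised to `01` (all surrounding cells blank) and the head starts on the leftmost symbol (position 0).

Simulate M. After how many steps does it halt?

5

s0 | _[0]1   read 0 → write _, move L, go to s0
s0 | [_]_1   read _ → write 1, move S, go to s2
s2 | [1]_1   read 1 → write 1, move R, go to s1
s1 | 1[_]1   read _ → write _, move S, go to s2
s2 | 1[_]1   read _ → write 1, move S, go to s1
s1 | 1[1]1
M halts after 5 transitions.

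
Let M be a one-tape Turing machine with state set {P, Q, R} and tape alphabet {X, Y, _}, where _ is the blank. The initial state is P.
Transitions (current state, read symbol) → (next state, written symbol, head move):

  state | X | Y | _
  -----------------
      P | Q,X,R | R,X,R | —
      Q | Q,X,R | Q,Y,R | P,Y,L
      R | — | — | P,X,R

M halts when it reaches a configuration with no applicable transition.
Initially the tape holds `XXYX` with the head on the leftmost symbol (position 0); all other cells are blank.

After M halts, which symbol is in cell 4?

state=P head=0 tape=[X]XYX__   (P,X)→(Q,X,R)
state=Q head=1 tape=X[X]YX__   (Q,X)→(Q,X,R)
state=Q head=2 tape=XX[Y]X__   (Q,Y)→(Q,Y,R)
state=Q head=3 tape=XXY[X]__   (Q,X)→(Q,X,R)
state=Q head=4 tape=XXYX[_]_   (Q,_)→(P,Y,L)
state=P head=3 tape=XXY[X]Y_   (P,X)→(Q,X,R)
state=Q head=4 tape=XXYX[Y]_   (Q,Y)→(Q,Y,R)
state=Q head=5 tape=XXYXY[_]   (Q,_)→(P,Y,L)
state=P head=4 tape=XXYX[Y]Y   (P,Y)→(R,X,R)
state=R head=5 tape=XXYXX[Y]
Cell 4 holds X when M halts.

X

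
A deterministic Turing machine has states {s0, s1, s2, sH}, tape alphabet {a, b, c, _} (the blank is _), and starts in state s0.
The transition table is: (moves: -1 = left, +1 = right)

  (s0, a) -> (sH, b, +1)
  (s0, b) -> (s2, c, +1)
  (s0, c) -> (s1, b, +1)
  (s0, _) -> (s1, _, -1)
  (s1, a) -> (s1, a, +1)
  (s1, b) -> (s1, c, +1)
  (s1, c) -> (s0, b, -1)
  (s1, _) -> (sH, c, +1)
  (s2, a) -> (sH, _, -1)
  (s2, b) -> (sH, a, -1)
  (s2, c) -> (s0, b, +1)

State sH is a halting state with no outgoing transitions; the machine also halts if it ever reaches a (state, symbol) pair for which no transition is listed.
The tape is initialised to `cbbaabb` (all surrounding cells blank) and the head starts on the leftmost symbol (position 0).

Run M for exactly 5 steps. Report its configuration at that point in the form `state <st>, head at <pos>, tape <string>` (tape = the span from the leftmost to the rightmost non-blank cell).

s0 | [c]bbaabb   read c → write b, move +1, go to s1
s1 | b[b]baabb   read b → write c, move +1, go to s1
s1 | bc[b]aabb   read b → write c, move +1, go to s1
s1 | bcc[a]abb   read a → write a, move +1, go to s1
s1 | bcca[a]bb   read a → write a, move +1, go to s1
s1 | bccaa[b]b
After 5 steps: state s1, head at 5, tape bccaabb.

state s1, head at 5, tape bccaabb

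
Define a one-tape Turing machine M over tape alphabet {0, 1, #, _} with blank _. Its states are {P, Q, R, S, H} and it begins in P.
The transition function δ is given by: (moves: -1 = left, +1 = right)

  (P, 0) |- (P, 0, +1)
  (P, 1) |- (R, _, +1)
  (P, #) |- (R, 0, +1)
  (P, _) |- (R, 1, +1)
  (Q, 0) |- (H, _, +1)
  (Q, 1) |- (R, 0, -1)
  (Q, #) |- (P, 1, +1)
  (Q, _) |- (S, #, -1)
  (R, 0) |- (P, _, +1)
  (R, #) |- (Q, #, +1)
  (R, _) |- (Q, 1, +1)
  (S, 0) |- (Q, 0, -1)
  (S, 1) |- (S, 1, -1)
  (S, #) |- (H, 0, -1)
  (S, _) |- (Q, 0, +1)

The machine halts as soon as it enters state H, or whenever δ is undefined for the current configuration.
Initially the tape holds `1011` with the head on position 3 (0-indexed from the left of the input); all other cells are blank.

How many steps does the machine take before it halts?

state=P head=3 tape=101[1]____   (P,1)→(R,_,+1)
state=R head=4 tape=101_[_]___   (R,_)→(Q,1,+1)
state=Q head=5 tape=101_1[_]__   (Q,_)→(S,#,-1)
state=S head=4 tape=101_[1]#__   (S,1)→(S,1,-1)
state=S head=3 tape=101[_]1#__   (S,_)→(Q,0,+1)
state=Q head=4 tape=1010[1]#__   (Q,1)→(R,0,-1)
state=R head=3 tape=101[0]0#__   (R,0)→(P,_,+1)
state=P head=4 tape=101_[0]#__   (P,0)→(P,0,+1)
state=P head=5 tape=101_0[#]__   (P,#)→(R,0,+1)
state=R head=6 tape=101_00[_]_   (R,_)→(Q,1,+1)
state=Q head=7 tape=101_001[_]   (Q,_)→(S,#,-1)
state=S head=6 tape=101_00[1]#   (S,1)→(S,1,-1)
state=S head=5 tape=101_0[0]1#   (S,0)→(Q,0,-1)
state=Q head=4 tape=101_[0]01#   (Q,0)→(H,_,+1)
state=H head=5 tape=101__[0]1#
M halts after 14 transitions.

14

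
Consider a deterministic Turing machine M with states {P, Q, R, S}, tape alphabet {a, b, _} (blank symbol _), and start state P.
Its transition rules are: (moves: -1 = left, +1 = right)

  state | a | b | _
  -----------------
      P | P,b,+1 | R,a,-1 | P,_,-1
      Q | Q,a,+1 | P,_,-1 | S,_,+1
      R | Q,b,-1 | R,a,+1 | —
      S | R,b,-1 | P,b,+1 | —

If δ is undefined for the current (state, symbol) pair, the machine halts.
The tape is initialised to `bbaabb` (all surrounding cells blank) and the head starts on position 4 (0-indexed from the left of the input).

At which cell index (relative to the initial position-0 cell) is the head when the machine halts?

-1

P | _bbaa[b]b   read b → write a, move -1, go to R
R | _bba[a]ab   read a → write b, move -1, go to Q
Q | _bb[a]bab   read a → write a, move +1, go to Q
Q | _bba[b]ab   read b → write _, move -1, go to P
P | _bb[a]_ab   read a → write b, move +1, go to P
P | _bbb[_]ab   read _ → write _, move -1, go to P
P | _bb[b]_ab   read b → write a, move -1, go to R
R | _b[b]a_ab   read b → write a, move +1, go to R
R | _ba[a]_ab   read a → write b, move -1, go to Q
Q | _b[a]b_ab   read a → write a, move +1, go to Q
Q | _ba[b]_ab   read b → write _, move -1, go to P
P | _b[a]__ab   read a → write b, move +1, go to P
P | _bb[_]_ab   read _ → write _, move -1, go to P
P | _b[b]__ab   read b → write a, move -1, go to R
R | _[b]a__ab   read b → write a, move +1, go to R
R | _a[a]__ab   read a → write b, move -1, go to Q
Q | _[a]b__ab   read a → write a, move +1, go to Q
Q | _a[b]__ab   read b → write _, move -1, go to P
P | _[a]___ab   read a → write b, move +1, go to P
P | _b[_]__ab   read _ → write _, move -1, go to P
P | _[b]___ab   read b → write a, move -1, go to R
R | [_]a___ab
At halt the head is at cell -1.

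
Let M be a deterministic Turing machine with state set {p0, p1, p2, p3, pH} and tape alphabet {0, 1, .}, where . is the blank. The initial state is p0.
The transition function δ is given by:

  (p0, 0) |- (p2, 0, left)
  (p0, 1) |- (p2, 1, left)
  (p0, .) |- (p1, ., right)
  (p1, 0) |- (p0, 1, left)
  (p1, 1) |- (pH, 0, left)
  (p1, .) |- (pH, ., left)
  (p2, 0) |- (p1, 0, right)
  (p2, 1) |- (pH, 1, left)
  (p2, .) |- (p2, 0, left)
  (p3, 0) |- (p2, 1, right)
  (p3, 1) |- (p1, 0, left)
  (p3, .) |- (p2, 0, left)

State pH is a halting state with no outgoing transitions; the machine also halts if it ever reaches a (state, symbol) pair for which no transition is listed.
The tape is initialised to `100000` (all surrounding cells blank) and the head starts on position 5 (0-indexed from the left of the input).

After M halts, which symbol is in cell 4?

1

p0 | .10000[0]   read 0 → write 0, move left, go to p2
p2 | .1000[0]0   read 0 → write 0, move right, go to p1
p1 | .10000[0]   read 0 → write 1, move left, go to p0
p0 | .1000[0]1   read 0 → write 0, move left, go to p2
p2 | .100[0]01   read 0 → write 0, move right, go to p1
p1 | .1000[0]1   read 0 → write 1, move left, go to p0
p0 | .100[0]11   read 0 → write 0, move left, go to p2
p2 | .10[0]011   read 0 → write 0, move right, go to p1
p1 | .100[0]11   read 0 → write 1, move left, go to p0
p0 | .10[0]111   read 0 → write 0, move left, go to p2
p2 | .1[0]0111   read 0 → write 0, move right, go to p1
p1 | .10[0]111   read 0 → write 1, move left, go to p0
p0 | .1[0]1111   read 0 → write 0, move left, go to p2
p2 | .[1]01111   read 1 → write 1, move left, go to pH
pH | [.]101111
Cell 4 holds 1 when M halts.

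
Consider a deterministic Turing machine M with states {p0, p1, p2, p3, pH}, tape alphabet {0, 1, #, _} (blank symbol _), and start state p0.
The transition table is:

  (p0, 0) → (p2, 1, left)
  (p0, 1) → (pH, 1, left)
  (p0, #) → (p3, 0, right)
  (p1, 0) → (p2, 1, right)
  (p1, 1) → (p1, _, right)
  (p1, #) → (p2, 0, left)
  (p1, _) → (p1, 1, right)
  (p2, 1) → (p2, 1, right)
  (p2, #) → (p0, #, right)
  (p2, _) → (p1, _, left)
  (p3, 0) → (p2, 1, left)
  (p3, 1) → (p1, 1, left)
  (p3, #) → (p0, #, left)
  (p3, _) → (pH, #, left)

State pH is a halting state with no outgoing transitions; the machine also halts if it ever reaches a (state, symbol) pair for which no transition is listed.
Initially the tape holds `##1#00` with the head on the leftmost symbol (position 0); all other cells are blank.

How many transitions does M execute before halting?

17

state=p0 head=0 tape=__[#]#1#00   (p0,#)→(p3,0,right)
state=p3 head=1 tape=__0[#]1#00   (p3,#)→(p0,#,left)
state=p0 head=0 tape=__[0]#1#00   (p0,0)→(p2,1,left)
state=p2 head=-1 tape=_[_]1#1#00   (p2,_)→(p1,_,left)
state=p1 head=-2 tape=[_]_1#1#00   (p1,_)→(p1,1,right)
state=p1 head=-1 tape=1[_]1#1#00   (p1,_)→(p1,1,right)
state=p1 head=0 tape=11[1]#1#00   (p1,1)→(p1,_,right)
state=p1 head=1 tape=11_[#]1#00   (p1,#)→(p2,0,left)
state=p2 head=0 tape=11[_]01#00   (p2,_)→(p1,_,left)
state=p1 head=-1 tape=1[1]_01#00   (p1,1)→(p1,_,right)
state=p1 head=0 tape=1_[_]01#00   (p1,_)→(p1,1,right)
state=p1 head=1 tape=1_1[0]1#00   (p1,0)→(p2,1,right)
state=p2 head=2 tape=1_11[1]#00   (p2,1)→(p2,1,right)
state=p2 head=3 tape=1_111[#]00   (p2,#)→(p0,#,right)
state=p0 head=4 tape=1_111#[0]0   (p0,0)→(p2,1,left)
state=p2 head=3 tape=1_111[#]10   (p2,#)→(p0,#,right)
state=p0 head=4 tape=1_111#[1]0   (p0,1)→(pH,1,left)
state=pH head=3 tape=1_111[#]10
M halts after 17 transitions.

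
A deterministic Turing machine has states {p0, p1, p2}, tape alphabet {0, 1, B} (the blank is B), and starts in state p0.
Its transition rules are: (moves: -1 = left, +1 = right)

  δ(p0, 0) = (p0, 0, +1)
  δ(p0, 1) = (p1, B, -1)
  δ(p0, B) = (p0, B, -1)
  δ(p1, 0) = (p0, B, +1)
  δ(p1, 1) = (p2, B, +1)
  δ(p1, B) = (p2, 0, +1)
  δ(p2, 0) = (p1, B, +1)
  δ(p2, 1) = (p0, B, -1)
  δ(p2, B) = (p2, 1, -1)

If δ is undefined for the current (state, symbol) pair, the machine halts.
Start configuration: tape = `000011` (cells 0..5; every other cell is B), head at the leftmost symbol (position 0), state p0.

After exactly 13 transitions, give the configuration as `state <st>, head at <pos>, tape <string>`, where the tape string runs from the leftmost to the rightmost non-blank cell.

state=p0 head=0 tape=[0]00011   (p0,0)→(p0,0,+1)
state=p0 head=1 tape=0[0]0011   (p0,0)→(p0,0,+1)
state=p0 head=2 tape=00[0]011   (p0,0)→(p0,0,+1)
state=p0 head=3 tape=000[0]11   (p0,0)→(p0,0,+1)
state=p0 head=4 tape=0000[1]1   (p0,1)→(p1,B,-1)
state=p1 head=3 tape=000[0]B1   (p1,0)→(p0,B,+1)
state=p0 head=4 tape=000B[B]1   (p0,B)→(p0,B,-1)
state=p0 head=3 tape=000[B]B1   (p0,B)→(p0,B,-1)
state=p0 head=2 tape=00[0]BB1   (p0,0)→(p0,0,+1)
state=p0 head=3 tape=000[B]B1   (p0,B)→(p0,B,-1)
state=p0 head=2 tape=00[0]BB1   (p0,0)→(p0,0,+1)
state=p0 head=3 tape=000[B]B1   (p0,B)→(p0,B,-1)
state=p0 head=2 tape=00[0]BB1   (p0,0)→(p0,0,+1)
state=p0 head=3 tape=000[B]B1
After 13 steps: state p0, head at 3, tape 000BB1.

state p0, head at 3, tape 000BB1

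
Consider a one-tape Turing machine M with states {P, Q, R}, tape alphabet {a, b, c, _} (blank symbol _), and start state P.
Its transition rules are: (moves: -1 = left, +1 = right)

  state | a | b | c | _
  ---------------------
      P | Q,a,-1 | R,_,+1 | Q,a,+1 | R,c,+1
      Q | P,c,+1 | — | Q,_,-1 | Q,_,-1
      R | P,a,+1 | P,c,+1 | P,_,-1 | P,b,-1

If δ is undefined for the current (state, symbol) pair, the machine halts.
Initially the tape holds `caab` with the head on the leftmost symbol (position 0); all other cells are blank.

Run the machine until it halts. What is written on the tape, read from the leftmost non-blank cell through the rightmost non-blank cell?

ccaccab

P | [c]aab___   read c → write a, move +1, go to Q
Q | a[a]ab___   read a → write c, move +1, go to P
P | ac[a]b___   read a → write a, move -1, go to Q
Q | a[c]ab___   read c → write _, move -1, go to Q
Q | [a]_ab___   read a → write c, move +1, go to P
P | c[_]ab___   read _ → write c, move +1, go to R
R | cc[a]b___   read a → write a, move +1, go to P
P | cca[b]___   read b → write _, move +1, go to R
R | cca_[_]__   read _ → write b, move -1, go to P
P | cca[_]b__   read _ → write c, move +1, go to R
R | ccac[b]__   read b → write c, move +1, go to P
P | ccacc[_]_   read _ → write c, move +1, go to R
R | ccaccc[_]   read _ → write b, move -1, go to P
P | ccacc[c]b   read c → write a, move +1, go to Q
Q | ccacca[b]
The non-blank tape span at halt is ccaccab.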